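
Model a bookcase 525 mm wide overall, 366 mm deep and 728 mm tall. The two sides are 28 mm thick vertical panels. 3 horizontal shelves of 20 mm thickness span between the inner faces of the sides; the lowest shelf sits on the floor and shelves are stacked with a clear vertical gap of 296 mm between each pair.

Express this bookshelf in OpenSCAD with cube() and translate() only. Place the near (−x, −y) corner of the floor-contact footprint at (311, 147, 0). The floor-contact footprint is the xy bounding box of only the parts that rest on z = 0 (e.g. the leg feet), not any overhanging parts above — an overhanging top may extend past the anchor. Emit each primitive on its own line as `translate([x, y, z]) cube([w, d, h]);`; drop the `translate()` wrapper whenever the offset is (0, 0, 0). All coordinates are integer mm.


translate([311, 147, 0]) cube([28, 366, 728]);
translate([808, 147, 0]) cube([28, 366, 728]);
translate([339, 147, 0]) cube([469, 366, 20]);
translate([339, 147, 316]) cube([469, 366, 20]);
translate([339, 147, 632]) cube([469, 366, 20]);


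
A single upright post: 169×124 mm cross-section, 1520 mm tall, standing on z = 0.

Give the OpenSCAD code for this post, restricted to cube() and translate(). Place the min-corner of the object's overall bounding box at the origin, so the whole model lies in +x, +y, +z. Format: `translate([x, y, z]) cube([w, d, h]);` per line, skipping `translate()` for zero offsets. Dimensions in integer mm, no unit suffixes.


cube([169, 124, 1520]);


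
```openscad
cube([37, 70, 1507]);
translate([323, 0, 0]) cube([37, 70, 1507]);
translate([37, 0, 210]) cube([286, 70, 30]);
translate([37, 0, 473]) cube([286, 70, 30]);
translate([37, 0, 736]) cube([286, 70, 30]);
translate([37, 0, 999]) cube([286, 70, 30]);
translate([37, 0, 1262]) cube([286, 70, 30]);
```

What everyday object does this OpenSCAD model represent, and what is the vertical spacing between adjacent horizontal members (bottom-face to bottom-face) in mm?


A ladder. The rung spacing is 263 mm.

Two tall 37×70 posts with 5 short bars between them — a ladder. Adjacent rungs sit at z = 210 and z = 473, so the spacing is 473 − 210 = 263 mm.


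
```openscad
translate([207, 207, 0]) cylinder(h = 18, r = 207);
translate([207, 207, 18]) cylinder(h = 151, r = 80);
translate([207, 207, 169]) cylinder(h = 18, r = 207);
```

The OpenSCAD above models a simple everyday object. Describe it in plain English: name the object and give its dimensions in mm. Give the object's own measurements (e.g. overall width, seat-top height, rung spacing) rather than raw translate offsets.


A spool: two coaxial disc flanges of radius 207 mm and thickness 18 mm, joined by a core cylinder of radius 80 mm and height 151 mm. The lower flange rests on z = 0 and the three cylinders share a vertical axis.


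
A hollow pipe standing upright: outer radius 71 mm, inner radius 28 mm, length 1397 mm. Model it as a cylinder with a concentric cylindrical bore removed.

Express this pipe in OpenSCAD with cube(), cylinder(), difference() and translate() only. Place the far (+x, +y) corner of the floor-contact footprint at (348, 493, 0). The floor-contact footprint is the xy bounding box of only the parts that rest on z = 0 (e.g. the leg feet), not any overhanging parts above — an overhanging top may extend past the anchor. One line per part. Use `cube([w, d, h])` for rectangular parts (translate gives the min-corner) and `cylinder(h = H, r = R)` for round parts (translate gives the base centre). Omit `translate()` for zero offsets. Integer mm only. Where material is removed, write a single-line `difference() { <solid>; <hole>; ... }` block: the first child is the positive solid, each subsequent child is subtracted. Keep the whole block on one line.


difference() { translate([277, 422, 0]) cylinder(h = 1397, r = 71); translate([277, 422, 0]) cylinder(h = 1397, r = 28); }


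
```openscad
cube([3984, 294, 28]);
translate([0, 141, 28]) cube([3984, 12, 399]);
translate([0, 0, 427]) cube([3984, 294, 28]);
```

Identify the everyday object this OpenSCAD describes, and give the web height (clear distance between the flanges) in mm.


An I-beam. The web height is 399 mm.

Two wide flanges with a thin centred web — an I-beam. Overall 455 mm minus two 28 mm flanges gives a web of 455 − 2·28 = 399 mm.


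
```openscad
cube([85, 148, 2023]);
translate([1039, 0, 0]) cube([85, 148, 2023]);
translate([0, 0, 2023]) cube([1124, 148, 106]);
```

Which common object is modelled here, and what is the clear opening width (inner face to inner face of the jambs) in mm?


A door frame. The clear opening width is 954 mm.

Two 2023 mm tall posts with a header on top — a door frame. The left jamb is 85 mm wide at x = 0; the right jamb starts at x = 1039. The clear opening is 1039 − 85 = 954 mm.


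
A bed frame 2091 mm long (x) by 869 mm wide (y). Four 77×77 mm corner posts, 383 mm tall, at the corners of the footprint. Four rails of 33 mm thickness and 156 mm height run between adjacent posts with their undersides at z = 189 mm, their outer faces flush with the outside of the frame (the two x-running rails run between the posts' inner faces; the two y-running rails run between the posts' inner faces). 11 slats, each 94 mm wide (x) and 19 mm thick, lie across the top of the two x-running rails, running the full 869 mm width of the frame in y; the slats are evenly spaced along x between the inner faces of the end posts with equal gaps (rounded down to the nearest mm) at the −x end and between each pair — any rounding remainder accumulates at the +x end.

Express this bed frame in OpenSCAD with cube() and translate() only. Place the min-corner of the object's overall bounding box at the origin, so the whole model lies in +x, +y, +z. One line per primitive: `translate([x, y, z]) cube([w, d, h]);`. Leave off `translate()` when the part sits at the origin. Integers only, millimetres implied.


cube([77, 77, 383]);
translate([0, 792, 0]) cube([77, 77, 383]);
translate([2014, 0, 0]) cube([77, 77, 383]);
translate([2014, 792, 0]) cube([77, 77, 383]);
translate([77, 0, 189]) cube([1937, 33, 156]);
translate([77, 836, 189]) cube([1937, 33, 156]);
translate([0, 77, 189]) cube([33, 715, 156]);
translate([2058, 77, 189]) cube([33, 715, 156]);
translate([152, 0, 345]) cube([94, 869, 19]);
translate([321, 0, 345]) cube([94, 869, 19]);
translate([490, 0, 345]) cube([94, 869, 19]);
translate([659, 0, 345]) cube([94, 869, 19]);
translate([828, 0, 345]) cube([94, 869, 19]);
translate([997, 0, 345]) cube([94, 869, 19]);
translate([1166, 0, 345]) cube([94, 869, 19]);
translate([1335, 0, 345]) cube([94, 869, 19]);
translate([1504, 0, 345]) cube([94, 869, 19]);
translate([1673, 0, 345]) cube([94, 869, 19]);
translate([1842, 0, 345]) cube([94, 869, 19]);


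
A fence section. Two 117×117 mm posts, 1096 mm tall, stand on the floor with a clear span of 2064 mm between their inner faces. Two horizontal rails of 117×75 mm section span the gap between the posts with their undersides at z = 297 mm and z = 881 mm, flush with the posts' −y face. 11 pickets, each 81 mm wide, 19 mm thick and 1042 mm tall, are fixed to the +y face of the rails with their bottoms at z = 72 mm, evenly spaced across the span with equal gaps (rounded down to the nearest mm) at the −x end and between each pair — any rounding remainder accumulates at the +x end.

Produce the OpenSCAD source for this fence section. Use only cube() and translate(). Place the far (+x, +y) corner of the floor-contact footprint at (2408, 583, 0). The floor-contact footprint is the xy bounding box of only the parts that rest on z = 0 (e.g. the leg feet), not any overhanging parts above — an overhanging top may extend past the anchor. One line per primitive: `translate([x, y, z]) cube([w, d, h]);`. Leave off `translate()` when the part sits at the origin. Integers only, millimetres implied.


translate([110, 466, 0]) cube([117, 117, 1096]);
translate([2291, 466, 0]) cube([117, 117, 1096]);
translate([227, 466, 297]) cube([2064, 117, 75]);
translate([227, 466, 881]) cube([2064, 117, 75]);
translate([324, 583, 72]) cube([81, 19, 1042]);
translate([502, 583, 72]) cube([81, 19, 1042]);
translate([680, 583, 72]) cube([81, 19, 1042]);
translate([858, 583, 72]) cube([81, 19, 1042]);
translate([1036, 583, 72]) cube([81, 19, 1042]);
translate([1214, 583, 72]) cube([81, 19, 1042]);
translate([1392, 583, 72]) cube([81, 19, 1042]);
translate([1570, 583, 72]) cube([81, 19, 1042]);
translate([1748, 583, 72]) cube([81, 19, 1042]);
translate([1926, 583, 72]) cube([81, 19, 1042]);
translate([2104, 583, 72]) cube([81, 19, 1042]);


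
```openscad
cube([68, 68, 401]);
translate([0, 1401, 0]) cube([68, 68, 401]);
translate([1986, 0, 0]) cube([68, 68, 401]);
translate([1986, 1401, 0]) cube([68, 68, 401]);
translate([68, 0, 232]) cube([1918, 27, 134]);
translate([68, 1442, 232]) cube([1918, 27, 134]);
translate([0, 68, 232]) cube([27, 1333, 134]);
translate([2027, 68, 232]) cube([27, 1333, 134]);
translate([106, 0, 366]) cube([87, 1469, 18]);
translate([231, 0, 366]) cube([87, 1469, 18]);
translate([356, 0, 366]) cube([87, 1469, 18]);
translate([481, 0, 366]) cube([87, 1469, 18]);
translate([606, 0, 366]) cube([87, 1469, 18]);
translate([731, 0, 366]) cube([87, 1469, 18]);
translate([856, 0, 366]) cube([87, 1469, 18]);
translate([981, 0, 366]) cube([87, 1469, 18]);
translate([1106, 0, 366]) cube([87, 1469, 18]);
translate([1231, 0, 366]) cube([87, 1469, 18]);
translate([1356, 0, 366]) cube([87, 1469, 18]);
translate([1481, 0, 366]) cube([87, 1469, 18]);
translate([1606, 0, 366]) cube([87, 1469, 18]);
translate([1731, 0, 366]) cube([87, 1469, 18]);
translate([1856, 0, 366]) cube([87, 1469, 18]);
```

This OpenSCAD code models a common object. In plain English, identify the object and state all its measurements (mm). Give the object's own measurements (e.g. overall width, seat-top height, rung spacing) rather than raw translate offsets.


A bed frame 2054 mm long (x) by 1469 mm wide (y). Four 68×68 mm corner posts, 401 mm tall, at the corners of the footprint. Four rails of 27 mm thickness and 134 mm height run between adjacent posts with their undersides at z = 232 mm, their outer faces flush with the outside of the frame (the two x-running rails run between the posts' inner faces; the two y-running rails run between the posts' inner faces). 15 slats, each 87 mm wide (x) and 18 mm thick, lie across the top of the two x-running rails, running the full 1469 mm width of the frame in y; along x they sit between the end posts with a 38 mm gap after the −x posts and between neighbouring slats, leaving 43 mm before the +x posts.


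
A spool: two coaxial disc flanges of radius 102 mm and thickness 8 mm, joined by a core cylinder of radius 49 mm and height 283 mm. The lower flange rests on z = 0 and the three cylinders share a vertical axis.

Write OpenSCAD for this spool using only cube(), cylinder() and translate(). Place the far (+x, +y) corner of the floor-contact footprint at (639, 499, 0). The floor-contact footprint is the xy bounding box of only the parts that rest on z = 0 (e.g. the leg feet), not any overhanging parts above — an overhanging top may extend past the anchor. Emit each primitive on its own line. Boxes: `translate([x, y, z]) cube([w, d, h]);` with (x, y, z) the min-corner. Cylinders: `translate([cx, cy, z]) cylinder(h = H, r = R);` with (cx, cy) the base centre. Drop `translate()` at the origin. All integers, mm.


translate([537, 397, 0]) cylinder(h = 8, r = 102);
translate([537, 397, 8]) cylinder(h = 283, r = 49);
translate([537, 397, 291]) cylinder(h = 8, r = 102);


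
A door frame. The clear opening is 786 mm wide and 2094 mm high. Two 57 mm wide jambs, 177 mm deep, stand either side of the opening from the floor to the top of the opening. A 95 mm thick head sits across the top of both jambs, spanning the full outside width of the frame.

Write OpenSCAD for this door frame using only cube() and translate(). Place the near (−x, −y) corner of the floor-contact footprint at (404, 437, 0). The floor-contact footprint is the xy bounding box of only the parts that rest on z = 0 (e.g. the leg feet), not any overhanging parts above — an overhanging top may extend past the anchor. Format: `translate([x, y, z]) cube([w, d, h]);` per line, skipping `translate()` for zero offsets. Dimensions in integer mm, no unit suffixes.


translate([404, 437, 0]) cube([57, 177, 2094]);
translate([1247, 437, 0]) cube([57, 177, 2094]);
translate([404, 437, 2094]) cube([900, 177, 95]);


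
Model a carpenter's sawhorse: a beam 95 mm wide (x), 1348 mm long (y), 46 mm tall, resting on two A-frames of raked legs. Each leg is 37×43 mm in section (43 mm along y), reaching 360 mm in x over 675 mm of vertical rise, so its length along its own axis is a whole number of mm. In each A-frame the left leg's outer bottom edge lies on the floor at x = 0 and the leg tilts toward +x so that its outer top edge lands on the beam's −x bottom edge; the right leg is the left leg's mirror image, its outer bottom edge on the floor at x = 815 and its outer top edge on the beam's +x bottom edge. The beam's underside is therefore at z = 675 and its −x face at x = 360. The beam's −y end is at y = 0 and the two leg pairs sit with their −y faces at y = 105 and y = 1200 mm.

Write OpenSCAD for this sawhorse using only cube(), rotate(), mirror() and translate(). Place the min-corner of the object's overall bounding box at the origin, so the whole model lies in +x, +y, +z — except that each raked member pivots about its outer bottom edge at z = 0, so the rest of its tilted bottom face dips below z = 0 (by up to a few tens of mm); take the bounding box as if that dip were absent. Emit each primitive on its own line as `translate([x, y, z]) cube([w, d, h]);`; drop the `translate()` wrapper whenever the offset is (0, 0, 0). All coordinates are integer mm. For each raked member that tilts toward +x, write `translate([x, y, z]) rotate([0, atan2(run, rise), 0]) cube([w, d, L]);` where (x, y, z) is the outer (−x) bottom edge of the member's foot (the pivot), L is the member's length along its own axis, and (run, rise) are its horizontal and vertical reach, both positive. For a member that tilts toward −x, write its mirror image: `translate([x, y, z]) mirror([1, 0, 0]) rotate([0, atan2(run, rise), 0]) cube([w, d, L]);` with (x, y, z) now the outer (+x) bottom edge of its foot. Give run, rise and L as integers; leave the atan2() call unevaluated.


translate([360, 0, 675]) cube([95, 1348, 46]);
translate([0, 105, 0]) rotate([0, atan2(360, 675), 0]) cube([37, 43, 765]);
translate([815, 105, 0]) mirror([1, 0, 0]) rotate([0, atan2(360, 675), 0]) cube([37, 43, 765]);
translate([0, 1200, 0]) rotate([0, atan2(360, 675), 0]) cube([37, 43, 765]);
translate([815, 1200, 0]) mirror([1, 0, 0]) rotate([0, atan2(360, 675), 0]) cube([37, 43, 765]);


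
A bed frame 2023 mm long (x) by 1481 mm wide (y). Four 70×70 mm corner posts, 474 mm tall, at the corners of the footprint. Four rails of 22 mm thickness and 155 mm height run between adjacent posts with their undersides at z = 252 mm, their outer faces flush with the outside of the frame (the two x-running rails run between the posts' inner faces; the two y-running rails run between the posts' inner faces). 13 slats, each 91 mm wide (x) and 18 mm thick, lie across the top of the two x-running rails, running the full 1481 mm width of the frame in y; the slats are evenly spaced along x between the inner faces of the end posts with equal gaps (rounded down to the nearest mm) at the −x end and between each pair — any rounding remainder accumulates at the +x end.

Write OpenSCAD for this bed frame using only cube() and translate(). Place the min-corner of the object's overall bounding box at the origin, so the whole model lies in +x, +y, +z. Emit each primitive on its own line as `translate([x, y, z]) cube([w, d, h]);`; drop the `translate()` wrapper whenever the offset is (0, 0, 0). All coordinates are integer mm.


cube([70, 70, 474]);
translate([0, 1411, 0]) cube([70, 70, 474]);
translate([1953, 0, 0]) cube([70, 70, 474]);
translate([1953, 1411, 0]) cube([70, 70, 474]);
translate([70, 0, 252]) cube([1883, 22, 155]);
translate([70, 1459, 252]) cube([1883, 22, 155]);
translate([0, 70, 252]) cube([22, 1341, 155]);
translate([2001, 70, 252]) cube([22, 1341, 155]);
translate([120, 0, 407]) cube([91, 1481, 18]);
translate([261, 0, 407]) cube([91, 1481, 18]);
translate([402, 0, 407]) cube([91, 1481, 18]);
translate([543, 0, 407]) cube([91, 1481, 18]);
translate([684, 0, 407]) cube([91, 1481, 18]);
translate([825, 0, 407]) cube([91, 1481, 18]);
translate([966, 0, 407]) cube([91, 1481, 18]);
translate([1107, 0, 407]) cube([91, 1481, 18]);
translate([1248, 0, 407]) cube([91, 1481, 18]);
translate([1389, 0, 407]) cube([91, 1481, 18]);
translate([1530, 0, 407]) cube([91, 1481, 18]);
translate([1671, 0, 407]) cube([91, 1481, 18]);
translate([1812, 0, 407]) cube([91, 1481, 18]);


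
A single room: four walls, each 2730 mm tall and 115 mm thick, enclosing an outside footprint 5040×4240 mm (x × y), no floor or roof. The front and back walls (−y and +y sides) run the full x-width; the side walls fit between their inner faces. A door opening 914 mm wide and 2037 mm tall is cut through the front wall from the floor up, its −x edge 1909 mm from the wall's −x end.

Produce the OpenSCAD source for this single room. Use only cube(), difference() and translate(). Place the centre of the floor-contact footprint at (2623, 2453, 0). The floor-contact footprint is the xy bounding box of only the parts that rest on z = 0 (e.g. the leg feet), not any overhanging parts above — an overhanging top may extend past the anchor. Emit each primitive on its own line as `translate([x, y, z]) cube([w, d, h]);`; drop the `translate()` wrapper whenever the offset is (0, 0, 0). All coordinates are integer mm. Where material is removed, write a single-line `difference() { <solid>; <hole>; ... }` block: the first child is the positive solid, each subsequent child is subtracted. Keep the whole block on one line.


difference() { translate([103, 333, 0]) cube([5040, 115, 2730]); translate([2012, 333, 0]) cube([914, 115, 2037]); }
translate([103, 4458, 0]) cube([5040, 115, 2730]);
translate([103, 448, 0]) cube([115, 4010, 2730]);
translate([5028, 448, 0]) cube([115, 4010, 2730]);


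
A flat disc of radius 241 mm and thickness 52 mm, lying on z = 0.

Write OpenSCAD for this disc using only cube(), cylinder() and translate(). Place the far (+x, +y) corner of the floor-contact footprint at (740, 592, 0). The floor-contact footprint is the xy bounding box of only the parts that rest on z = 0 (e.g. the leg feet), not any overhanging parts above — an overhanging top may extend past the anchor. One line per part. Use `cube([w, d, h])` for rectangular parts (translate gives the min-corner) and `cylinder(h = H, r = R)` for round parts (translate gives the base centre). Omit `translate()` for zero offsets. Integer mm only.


translate([499, 351, 0]) cylinder(h = 52, r = 241);


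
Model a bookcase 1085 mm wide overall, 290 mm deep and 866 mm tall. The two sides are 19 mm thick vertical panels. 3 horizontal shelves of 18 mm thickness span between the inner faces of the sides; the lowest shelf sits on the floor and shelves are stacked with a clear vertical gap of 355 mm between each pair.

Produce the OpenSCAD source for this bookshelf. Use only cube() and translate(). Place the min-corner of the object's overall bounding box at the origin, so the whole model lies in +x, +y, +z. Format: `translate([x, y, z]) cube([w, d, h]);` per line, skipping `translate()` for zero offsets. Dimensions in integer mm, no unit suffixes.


cube([19, 290, 866]);
translate([1066, 0, 0]) cube([19, 290, 866]);
translate([19, 0, 0]) cube([1047, 290, 18]);
translate([19, 0, 373]) cube([1047, 290, 18]);
translate([19, 0, 746]) cube([1047, 290, 18]);


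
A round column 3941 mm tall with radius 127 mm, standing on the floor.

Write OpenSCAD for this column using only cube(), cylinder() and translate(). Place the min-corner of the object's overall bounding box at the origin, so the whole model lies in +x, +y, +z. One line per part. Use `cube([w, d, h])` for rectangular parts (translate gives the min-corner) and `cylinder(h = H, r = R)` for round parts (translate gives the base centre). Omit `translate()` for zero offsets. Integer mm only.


translate([127, 127, 0]) cylinder(h = 3941, r = 127);


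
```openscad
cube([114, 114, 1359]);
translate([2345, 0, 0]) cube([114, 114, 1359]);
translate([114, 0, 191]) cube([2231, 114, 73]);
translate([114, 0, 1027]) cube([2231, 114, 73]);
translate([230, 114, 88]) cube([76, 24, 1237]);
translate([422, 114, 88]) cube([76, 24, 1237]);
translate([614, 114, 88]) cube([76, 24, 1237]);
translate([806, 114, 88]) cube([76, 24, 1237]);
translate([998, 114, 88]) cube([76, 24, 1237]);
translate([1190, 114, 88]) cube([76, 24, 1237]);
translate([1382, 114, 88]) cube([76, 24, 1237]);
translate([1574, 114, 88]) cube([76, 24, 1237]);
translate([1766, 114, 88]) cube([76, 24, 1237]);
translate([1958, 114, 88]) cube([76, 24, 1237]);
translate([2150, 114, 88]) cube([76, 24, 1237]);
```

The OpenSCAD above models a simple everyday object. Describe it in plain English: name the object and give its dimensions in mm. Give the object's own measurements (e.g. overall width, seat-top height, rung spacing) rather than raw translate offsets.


A fence section. Two 114×114 mm posts, 1359 mm tall, stand on the floor with a clear span of 2231 mm between their inner faces. Two horizontal rails of 114×73 mm section span the gap between the posts with their undersides at z = 191 mm and z = 1027 mm, flush with the posts' −y face. 11 pickets, each 76 mm wide, 24 mm thick and 1237 mm tall, are fixed to the +y face of the rails with their bottoms at z = 88 mm, spaced across the span with a 116 mm gap after the −x post and between neighbouring pickets, with 119 mm left before the +x post.


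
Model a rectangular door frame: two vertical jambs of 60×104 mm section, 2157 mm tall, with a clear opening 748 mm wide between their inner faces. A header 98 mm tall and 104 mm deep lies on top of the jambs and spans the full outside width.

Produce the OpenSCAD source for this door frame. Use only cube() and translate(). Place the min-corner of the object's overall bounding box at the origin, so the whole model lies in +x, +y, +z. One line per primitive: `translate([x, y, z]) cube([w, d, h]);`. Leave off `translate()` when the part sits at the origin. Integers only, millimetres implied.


cube([60, 104, 2157]);
translate([808, 0, 0]) cube([60, 104, 2157]);
translate([0, 0, 2157]) cube([868, 104, 98]);


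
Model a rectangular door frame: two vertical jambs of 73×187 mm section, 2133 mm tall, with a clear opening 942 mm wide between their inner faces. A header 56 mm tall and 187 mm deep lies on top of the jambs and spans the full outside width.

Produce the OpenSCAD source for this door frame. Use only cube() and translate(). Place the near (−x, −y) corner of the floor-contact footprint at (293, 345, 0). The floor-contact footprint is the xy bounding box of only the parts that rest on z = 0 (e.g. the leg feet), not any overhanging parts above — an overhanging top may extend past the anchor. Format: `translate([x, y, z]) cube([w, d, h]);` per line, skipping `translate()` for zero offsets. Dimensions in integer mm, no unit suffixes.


translate([293, 345, 0]) cube([73, 187, 2133]);
translate([1308, 345, 0]) cube([73, 187, 2133]);
translate([293, 345, 2133]) cube([1088, 187, 56]);


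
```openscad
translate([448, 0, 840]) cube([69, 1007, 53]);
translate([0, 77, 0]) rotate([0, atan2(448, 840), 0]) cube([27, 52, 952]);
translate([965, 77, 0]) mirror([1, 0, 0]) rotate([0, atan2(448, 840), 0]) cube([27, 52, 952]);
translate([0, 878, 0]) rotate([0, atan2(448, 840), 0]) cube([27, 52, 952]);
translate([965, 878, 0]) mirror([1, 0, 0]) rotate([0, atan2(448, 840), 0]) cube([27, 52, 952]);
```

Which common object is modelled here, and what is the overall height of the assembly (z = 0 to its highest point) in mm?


A sawhorse. The overall height is 893 mm.

A beam across two mirrored pairs of raked legs — a sawhorse. The beam's underside is at z = 840 (matching the legs' vertical rise in atan2(448, 840)) and the beam is 53 mm tall, so its top is at 840 + 53 = 893 mm. The raked legs top out at the beam's underside, so that is the highest point.


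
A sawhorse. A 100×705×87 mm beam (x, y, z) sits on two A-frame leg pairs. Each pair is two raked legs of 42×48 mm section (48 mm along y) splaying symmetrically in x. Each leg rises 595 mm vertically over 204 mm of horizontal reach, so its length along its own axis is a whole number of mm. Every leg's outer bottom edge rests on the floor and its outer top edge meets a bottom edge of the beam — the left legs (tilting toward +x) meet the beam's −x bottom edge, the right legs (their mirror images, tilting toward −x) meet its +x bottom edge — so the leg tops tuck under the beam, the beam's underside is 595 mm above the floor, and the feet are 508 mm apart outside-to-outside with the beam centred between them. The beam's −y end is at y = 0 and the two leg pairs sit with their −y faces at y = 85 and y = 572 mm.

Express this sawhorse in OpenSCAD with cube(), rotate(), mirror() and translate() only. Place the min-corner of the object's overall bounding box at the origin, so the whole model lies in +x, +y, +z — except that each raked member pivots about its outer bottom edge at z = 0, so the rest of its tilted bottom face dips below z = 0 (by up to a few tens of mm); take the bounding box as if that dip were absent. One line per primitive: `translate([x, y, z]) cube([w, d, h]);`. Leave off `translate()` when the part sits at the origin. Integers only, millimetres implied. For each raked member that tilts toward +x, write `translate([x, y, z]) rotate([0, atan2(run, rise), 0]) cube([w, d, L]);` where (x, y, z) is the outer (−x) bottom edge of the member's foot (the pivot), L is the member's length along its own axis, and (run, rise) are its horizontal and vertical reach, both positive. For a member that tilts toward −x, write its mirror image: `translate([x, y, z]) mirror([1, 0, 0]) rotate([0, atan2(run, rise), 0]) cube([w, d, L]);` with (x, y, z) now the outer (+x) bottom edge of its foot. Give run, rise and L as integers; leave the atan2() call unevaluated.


translate([204, 0, 595]) cube([100, 705, 87]);
translate([0, 85, 0]) rotate([0, atan2(204, 595), 0]) cube([42, 48, 629]);
translate([508, 85, 0]) mirror([1, 0, 0]) rotate([0, atan2(204, 595), 0]) cube([42, 48, 629]);
translate([0, 572, 0]) rotate([0, atan2(204, 595), 0]) cube([42, 48, 629]);
translate([508, 572, 0]) mirror([1, 0, 0]) rotate([0, atan2(204, 595), 0]) cube([42, 48, 629]);


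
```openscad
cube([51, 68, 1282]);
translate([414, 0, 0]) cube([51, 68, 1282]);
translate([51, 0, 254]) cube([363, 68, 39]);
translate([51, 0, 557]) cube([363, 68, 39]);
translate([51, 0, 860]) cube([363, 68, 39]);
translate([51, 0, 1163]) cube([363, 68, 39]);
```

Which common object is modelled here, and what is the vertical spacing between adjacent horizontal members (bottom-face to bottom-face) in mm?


A ladder. The rung spacing is 303 mm.

Two tall 51×68 posts with 4 short bars between them — a ladder. Adjacent rungs sit at z = 254 and z = 557, so the spacing is 557 − 254 = 303 mm.


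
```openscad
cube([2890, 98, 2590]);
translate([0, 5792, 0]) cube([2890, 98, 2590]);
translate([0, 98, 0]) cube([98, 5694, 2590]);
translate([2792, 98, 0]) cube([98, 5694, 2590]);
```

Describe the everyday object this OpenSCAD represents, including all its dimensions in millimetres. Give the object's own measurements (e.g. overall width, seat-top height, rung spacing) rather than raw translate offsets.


The wall frame of a small rectangular building: four walls, each 2590 mm tall and 98 mm thick, enclosing a footprint 2890 mm (x) by 5890 mm (y) outside-to-outside, with no floor or roof. The front and back walls (the −y and +y sides) span the full width; the two side walls fit between them.


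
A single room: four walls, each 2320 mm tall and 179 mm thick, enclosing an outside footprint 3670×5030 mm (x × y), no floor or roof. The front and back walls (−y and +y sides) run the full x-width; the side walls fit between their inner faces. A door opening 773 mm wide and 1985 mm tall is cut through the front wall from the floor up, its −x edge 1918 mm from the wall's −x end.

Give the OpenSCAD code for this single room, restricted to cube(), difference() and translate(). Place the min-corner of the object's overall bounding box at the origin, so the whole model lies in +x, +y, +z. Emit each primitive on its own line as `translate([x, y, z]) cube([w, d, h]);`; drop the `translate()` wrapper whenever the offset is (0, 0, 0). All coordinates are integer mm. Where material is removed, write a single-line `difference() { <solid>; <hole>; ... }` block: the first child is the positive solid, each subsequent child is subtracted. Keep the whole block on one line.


difference() { cube([3670, 179, 2320]); translate([1918, 0, 0]) cube([773, 179, 1985]); }
translate([0, 4851, 0]) cube([3670, 179, 2320]);
translate([0, 179, 0]) cube([179, 4672, 2320]);
translate([3491, 179, 0]) cube([179, 4672, 2320]);


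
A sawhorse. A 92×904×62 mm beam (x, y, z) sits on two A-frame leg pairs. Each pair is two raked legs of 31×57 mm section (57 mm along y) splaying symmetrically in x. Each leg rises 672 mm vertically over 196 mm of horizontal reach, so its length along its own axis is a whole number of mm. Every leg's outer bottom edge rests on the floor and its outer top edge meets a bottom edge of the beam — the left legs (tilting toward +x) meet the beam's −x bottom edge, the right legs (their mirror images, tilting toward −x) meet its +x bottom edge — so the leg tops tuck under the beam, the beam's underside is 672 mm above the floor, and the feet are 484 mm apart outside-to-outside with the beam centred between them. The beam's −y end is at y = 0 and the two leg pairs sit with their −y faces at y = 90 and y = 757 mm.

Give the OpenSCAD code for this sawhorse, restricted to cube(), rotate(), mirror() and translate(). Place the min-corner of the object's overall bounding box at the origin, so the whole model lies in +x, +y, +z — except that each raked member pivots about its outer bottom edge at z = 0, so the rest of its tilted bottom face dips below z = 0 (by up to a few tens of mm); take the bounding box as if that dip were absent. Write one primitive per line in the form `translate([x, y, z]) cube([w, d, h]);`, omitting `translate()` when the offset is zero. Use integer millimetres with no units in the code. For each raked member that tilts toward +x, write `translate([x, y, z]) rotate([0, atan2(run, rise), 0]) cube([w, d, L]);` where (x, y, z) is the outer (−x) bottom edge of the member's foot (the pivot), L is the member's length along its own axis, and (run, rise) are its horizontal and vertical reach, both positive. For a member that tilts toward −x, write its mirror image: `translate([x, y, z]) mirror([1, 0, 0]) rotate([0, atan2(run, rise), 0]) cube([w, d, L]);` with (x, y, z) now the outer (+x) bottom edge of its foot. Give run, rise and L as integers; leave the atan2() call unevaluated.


translate([196, 0, 672]) cube([92, 904, 62]);
translate([0, 90, 0]) rotate([0, atan2(196, 672), 0]) cube([31, 57, 700]);
translate([484, 90, 0]) mirror([1, 0, 0]) rotate([0, atan2(196, 672), 0]) cube([31, 57, 700]);
translate([0, 757, 0]) rotate([0, atan2(196, 672), 0]) cube([31, 57, 700]);
translate([484, 757, 0]) mirror([1, 0, 0]) rotate([0, atan2(196, 672), 0]) cube([31, 57, 700]);


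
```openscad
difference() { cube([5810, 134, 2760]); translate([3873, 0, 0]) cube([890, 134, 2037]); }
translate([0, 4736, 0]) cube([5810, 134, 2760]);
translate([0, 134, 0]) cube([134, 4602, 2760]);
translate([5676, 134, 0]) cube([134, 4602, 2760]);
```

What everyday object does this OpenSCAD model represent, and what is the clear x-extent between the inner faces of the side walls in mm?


A single room. The interior width is 5542 mm.

Four walls enclosing a rectangle with a door in the front wall — a room. Outside width 5810 minus two 134 mm walls gives 5542 mm.


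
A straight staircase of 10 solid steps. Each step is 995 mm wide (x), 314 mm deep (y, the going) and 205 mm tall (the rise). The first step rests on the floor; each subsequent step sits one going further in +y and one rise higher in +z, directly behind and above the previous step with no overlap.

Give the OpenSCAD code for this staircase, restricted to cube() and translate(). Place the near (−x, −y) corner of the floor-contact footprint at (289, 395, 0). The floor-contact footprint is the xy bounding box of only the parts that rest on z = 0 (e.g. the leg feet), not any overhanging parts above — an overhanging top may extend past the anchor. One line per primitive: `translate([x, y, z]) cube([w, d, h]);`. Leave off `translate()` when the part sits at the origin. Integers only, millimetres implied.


translate([289, 395, 0]) cube([995, 314, 205]);
translate([289, 709, 205]) cube([995, 314, 205]);
translate([289, 1023, 410]) cube([995, 314, 205]);
translate([289, 1337, 615]) cube([995, 314, 205]);
translate([289, 1651, 820]) cube([995, 314, 205]);
translate([289, 1965, 1025]) cube([995, 314, 205]);
translate([289, 2279, 1230]) cube([995, 314, 205]);
translate([289, 2593, 1435]) cube([995, 314, 205]);
translate([289, 2907, 1640]) cube([995, 314, 205]);
translate([289, 3221, 1845]) cube([995, 314, 205]);


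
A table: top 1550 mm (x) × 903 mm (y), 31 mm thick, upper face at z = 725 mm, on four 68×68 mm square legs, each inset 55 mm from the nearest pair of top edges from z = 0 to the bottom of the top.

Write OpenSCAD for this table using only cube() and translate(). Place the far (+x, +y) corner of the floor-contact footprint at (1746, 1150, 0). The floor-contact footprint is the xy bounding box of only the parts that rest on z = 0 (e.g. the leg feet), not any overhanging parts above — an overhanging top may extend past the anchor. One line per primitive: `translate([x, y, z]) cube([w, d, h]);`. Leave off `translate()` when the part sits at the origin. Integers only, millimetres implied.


// leg_h = 725 - 31 = 694
translate([251, 302, 694]) cube([1550, 903, 31]);
translate([306, 357, 0]) cube([68, 68, 694]);
translate([1678, 357, 0]) cube([68, 68, 694]);
translate([306, 1082, 0]) cube([68, 68, 694]);
translate([1678, 1082, 0]) cube([68, 68, 694]);


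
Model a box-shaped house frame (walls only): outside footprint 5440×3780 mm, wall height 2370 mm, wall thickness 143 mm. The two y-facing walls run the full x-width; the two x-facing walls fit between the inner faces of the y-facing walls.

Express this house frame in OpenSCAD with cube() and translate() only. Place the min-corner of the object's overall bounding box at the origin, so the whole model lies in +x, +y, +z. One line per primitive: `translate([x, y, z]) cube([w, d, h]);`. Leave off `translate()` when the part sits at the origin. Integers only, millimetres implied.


cube([5440, 143, 2370]);
translate([0, 3637, 0]) cube([5440, 143, 2370]);
translate([0, 143, 0]) cube([143, 3494, 2370]);
translate([5297, 143, 0]) cube([143, 3494, 2370]);


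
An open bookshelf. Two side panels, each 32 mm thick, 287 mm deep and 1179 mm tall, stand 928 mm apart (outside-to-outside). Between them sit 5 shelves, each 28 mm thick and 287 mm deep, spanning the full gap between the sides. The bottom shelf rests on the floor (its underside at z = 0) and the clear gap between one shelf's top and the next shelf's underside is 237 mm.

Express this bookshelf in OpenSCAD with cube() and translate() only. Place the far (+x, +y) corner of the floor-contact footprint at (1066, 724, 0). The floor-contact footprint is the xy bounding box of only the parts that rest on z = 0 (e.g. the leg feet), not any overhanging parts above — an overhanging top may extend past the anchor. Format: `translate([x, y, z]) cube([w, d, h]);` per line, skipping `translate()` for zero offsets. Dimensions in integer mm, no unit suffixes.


translate([138, 437, 0]) cube([32, 287, 1179]);
translate([1034, 437, 0]) cube([32, 287, 1179]);
translate([170, 437, 0]) cube([864, 287, 28]);
translate([170, 437, 265]) cube([864, 287, 28]);
translate([170, 437, 530]) cube([864, 287, 28]);
translate([170, 437, 795]) cube([864, 287, 28]);
translate([170, 437, 1060]) cube([864, 287, 28]);


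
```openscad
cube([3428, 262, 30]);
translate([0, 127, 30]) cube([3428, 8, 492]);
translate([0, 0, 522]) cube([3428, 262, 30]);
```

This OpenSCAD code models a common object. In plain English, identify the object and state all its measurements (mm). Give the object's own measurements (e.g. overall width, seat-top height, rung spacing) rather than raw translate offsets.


An I-beam lying along x, 3428 mm long. Overall section height 552 mm. Two flanges 262 mm wide (y) and 30 mm thick, one on the floor and one at the top; a web 8 mm thick runs between them, centred on the flange width.


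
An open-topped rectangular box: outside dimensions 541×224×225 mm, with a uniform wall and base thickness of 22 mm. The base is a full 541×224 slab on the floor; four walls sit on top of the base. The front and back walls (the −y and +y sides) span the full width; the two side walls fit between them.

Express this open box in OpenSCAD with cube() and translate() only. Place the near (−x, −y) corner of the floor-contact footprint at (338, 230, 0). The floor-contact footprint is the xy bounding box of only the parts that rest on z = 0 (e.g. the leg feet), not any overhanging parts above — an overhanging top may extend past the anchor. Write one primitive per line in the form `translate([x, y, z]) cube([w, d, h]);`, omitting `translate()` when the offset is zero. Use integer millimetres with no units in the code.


translate([338, 230, 0]) cube([541, 224, 22]);
translate([338, 230, 22]) cube([541, 22, 203]);
translate([338, 432, 22]) cube([541, 22, 203]);
translate([338, 252, 22]) cube([22, 180, 203]);
translate([857, 252, 22]) cube([22, 180, 203]);


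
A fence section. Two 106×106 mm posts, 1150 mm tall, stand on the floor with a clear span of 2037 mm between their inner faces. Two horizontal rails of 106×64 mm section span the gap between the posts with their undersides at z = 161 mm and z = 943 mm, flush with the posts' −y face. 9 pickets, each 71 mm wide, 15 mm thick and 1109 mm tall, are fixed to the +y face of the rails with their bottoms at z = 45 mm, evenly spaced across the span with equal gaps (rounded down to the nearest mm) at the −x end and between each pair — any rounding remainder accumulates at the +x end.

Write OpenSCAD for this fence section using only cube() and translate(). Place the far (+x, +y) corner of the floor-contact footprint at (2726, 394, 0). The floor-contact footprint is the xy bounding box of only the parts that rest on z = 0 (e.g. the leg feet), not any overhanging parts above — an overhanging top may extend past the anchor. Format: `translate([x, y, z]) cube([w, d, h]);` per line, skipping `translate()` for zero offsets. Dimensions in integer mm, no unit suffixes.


translate([477, 288, 0]) cube([106, 106, 1150]);
translate([2620, 288, 0]) cube([106, 106, 1150]);
translate([583, 288, 161]) cube([2037, 106, 64]);
translate([583, 288, 943]) cube([2037, 106, 64]);
translate([722, 394, 45]) cube([71, 15, 1109]);
translate([932, 394, 45]) cube([71, 15, 1109]);
translate([1142, 394, 45]) cube([71, 15, 1109]);
translate([1352, 394, 45]) cube([71, 15, 1109]);
translate([1562, 394, 45]) cube([71, 15, 1109]);
translate([1772, 394, 45]) cube([71, 15, 1109]);
translate([1982, 394, 45]) cube([71, 15, 1109]);
translate([2192, 394, 45]) cube([71, 15, 1109]);
translate([2402, 394, 45]) cube([71, 15, 1109]);


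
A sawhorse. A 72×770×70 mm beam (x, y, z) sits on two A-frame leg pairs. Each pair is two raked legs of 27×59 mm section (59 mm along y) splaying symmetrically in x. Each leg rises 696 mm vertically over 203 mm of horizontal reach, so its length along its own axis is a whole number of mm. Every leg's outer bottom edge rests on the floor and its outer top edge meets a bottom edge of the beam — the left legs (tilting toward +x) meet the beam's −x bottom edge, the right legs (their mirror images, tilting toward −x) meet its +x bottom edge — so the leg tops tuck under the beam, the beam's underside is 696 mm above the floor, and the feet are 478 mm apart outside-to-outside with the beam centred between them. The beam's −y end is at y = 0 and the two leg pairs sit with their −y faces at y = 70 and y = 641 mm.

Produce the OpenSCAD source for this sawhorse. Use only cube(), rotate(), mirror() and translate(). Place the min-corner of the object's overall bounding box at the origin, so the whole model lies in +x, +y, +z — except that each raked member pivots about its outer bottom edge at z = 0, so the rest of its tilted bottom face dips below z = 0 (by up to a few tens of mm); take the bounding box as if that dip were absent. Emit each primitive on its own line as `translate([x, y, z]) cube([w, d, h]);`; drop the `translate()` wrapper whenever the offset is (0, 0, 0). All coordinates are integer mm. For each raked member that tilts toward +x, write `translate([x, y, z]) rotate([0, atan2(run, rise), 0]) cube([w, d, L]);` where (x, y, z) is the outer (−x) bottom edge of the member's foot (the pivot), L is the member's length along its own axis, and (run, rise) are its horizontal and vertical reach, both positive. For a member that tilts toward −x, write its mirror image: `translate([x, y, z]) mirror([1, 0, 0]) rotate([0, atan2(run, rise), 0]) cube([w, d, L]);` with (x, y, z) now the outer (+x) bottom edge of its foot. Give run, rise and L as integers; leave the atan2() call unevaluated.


// leg length = √(203² + 696²) = 725
// right-leg outer foot x = 2·203 + 72 = 478
// beam min-corner = (203, 0, 696)
translate([203, 0, 696]) cube([72, 770, 70]);
translate([0, 70, 0]) rotate([0, atan2(203, 696), 0]) cube([27, 59, 725]);
translate([478, 70, 0]) mirror([1, 0, 0]) rotate([0, atan2(203, 696), 0]) cube([27, 59, 725]);
translate([0, 641, 0]) rotate([0, atan2(203, 696), 0]) cube([27, 59, 725]);
translate([478, 641, 0]) mirror([1, 0, 0]) rotate([0, atan2(203, 696), 0]) cube([27, 59, 725]);
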